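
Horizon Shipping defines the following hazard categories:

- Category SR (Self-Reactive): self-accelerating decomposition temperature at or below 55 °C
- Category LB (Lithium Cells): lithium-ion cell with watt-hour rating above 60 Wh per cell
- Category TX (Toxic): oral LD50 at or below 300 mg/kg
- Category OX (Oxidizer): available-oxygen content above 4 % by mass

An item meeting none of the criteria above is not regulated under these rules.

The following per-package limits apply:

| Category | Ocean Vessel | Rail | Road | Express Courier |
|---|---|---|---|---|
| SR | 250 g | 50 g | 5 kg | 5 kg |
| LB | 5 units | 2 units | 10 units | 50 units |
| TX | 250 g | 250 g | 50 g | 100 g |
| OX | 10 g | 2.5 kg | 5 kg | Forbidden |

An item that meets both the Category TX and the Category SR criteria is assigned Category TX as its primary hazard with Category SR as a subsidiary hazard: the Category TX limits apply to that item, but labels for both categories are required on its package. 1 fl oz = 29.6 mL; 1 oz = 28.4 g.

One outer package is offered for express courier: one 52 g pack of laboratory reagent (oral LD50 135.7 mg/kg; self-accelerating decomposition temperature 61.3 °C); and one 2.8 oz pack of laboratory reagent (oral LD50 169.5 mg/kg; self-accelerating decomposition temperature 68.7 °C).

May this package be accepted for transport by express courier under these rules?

No

Laboratory reagent: oral LD50 135.7 mg/kg ≤ 300 mg/kg → Category TX (Toxic).
The laboratory reagent has oral LD50 169.5 mg/kg, which is ≤ 300 mg/kg, so it is Category TX (Toxic).
Total Category TX: 52 g + (one 2.8 oz pack = 79.52 g) = 131.52 g.
131.52 g > 100 g (express courier limit, Category TX) — over the limit.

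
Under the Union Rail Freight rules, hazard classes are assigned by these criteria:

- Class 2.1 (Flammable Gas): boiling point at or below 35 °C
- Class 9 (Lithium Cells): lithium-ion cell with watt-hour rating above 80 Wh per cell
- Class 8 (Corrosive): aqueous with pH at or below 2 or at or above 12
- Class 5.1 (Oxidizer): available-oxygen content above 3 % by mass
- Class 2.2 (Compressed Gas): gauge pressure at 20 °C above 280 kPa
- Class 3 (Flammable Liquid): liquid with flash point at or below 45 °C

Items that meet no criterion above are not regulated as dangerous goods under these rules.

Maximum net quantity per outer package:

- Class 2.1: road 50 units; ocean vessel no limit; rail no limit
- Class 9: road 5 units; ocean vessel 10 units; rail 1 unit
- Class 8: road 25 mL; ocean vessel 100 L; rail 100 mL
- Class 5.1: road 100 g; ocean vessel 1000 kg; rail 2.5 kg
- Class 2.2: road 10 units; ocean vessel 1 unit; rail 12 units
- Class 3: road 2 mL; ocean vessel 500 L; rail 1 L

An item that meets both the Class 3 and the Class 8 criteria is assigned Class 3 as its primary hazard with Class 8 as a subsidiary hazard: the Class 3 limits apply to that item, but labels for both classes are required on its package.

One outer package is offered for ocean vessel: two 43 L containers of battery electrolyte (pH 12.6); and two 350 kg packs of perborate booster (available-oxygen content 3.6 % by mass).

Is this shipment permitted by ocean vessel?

Battery electrolyte: pH 12.6 ≥ 12 → Class 8 (Corrosive).
Available-oxygen content 3.6 % by mass meets the Class 5.1 criterion (Oxidizer), so the perborate booster is Class 5.1.
Class 5.1 quantity: two 350 kg packs = 700 kg.
That is within the Class 5.1 ocean vessel limit of 1000 kg.
Class 8 quantity: two 43 L containers = 86 L.
86 L is within the ocean vessel limit of 100 L for Class 8.
Every hazard class is within its ocean vessel limit and no segregation rule is violated.

Yes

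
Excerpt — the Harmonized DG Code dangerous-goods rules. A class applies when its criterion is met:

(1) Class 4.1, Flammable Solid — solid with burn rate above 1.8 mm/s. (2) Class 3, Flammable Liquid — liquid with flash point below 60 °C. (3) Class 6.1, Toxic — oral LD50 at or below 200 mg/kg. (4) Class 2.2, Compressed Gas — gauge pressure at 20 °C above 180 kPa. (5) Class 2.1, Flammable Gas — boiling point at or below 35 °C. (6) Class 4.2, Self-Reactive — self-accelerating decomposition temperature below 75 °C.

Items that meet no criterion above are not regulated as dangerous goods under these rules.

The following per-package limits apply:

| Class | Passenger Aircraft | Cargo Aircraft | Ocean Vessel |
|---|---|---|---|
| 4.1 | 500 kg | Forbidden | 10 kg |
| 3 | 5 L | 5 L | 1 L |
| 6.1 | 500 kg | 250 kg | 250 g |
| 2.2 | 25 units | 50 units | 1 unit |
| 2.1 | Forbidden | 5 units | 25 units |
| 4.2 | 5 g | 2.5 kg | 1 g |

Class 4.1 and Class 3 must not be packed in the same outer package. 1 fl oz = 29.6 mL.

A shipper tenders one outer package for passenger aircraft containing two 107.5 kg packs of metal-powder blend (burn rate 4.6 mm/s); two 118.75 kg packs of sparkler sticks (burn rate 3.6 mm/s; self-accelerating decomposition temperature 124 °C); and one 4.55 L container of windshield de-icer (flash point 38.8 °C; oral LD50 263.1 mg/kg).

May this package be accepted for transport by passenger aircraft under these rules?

No

Metal-powder blend: burn rate 4.6 mm/s > 1.8 mm/s → Class 4.1 (Flammable Solid).
Sparkler sticks: burn rate 3.6 mm/s > 1.8 mm/s → Class 4.1 (Flammable Solid).
With flash point 38.8 °C (< 60 °C), the windshield de-icer falls in Class 3.
Class 4.1 net quantity: (two 107.5 kg packs = 215 kg) + (two 118.75 kg packs = 237.5 kg) = 452.5 kg.
452.5 kg is within the passenger aircraft limit of 500 kg for Class 4.1.
Class 3 quantity: 4.55 L.
4.55 L is within the passenger aircraft limit of 5 L for Class 3.
Class 4.1 and Class 3 may not share an outer package.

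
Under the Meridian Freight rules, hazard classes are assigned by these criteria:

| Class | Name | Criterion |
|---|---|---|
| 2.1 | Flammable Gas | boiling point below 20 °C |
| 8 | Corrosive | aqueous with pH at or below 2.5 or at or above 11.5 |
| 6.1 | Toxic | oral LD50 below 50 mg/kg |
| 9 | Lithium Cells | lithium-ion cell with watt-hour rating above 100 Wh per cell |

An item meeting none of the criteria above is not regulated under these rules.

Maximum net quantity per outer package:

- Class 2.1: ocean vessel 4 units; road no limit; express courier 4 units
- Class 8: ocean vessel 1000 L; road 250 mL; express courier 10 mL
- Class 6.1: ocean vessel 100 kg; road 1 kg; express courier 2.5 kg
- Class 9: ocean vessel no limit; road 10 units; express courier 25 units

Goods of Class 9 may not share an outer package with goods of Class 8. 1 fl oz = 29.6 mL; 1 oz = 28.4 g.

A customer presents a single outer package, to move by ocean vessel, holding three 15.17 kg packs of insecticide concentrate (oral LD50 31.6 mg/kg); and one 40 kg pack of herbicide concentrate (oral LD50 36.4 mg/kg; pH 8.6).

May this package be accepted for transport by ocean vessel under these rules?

Yes

Insecticide concentrate: oral LD50 31.6 mg/kg < 50 mg/kg → Class 6.1 (Toxic).
Oral LD50 36.4 mg/kg meets the Class 6.1 criterion (Toxic), so the herbicide concentrate is Class 6.1.
Total Class 6.1: (three 15.17 kg packs = 45.51 kg) + 40 kg = 85.51 kg.
85.51 kg ≤ 100 kg (ocean vessel limit, Class 6.1) — within limit.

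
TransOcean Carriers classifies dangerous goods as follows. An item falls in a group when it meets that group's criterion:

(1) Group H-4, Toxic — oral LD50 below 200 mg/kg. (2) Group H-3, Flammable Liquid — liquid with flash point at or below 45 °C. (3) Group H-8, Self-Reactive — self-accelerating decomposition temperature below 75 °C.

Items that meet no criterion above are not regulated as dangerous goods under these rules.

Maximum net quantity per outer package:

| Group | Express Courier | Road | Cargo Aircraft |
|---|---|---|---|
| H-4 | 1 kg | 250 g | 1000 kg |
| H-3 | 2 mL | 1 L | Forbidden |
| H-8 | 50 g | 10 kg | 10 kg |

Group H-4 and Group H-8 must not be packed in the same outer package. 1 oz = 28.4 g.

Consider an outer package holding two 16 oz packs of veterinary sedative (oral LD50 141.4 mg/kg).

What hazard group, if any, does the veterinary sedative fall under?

The veterinary sedative has oral LD50 141.4 mg/kg, which is < 200 mg/kg, so it is Group H-4 (Toxic).

Group H-4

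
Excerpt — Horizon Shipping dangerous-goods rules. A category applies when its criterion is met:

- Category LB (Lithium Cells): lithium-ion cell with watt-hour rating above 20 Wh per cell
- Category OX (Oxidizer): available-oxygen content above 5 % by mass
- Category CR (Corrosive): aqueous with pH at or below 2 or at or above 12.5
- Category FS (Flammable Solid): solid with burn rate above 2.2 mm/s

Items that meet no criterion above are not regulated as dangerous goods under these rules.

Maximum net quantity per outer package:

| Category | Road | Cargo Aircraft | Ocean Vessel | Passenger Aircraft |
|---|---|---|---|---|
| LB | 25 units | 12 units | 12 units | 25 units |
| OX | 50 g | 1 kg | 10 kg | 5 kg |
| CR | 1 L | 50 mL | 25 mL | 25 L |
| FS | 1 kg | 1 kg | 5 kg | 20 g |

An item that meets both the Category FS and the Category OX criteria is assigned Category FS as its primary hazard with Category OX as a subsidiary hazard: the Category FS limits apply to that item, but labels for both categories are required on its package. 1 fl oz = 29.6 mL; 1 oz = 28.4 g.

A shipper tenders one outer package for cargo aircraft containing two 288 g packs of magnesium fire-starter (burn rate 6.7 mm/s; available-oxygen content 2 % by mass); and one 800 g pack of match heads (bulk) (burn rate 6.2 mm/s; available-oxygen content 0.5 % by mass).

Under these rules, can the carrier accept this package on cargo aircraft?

The magnesium fire-starter has burn rate 6.7 mm/s, which is > 2.2 mm/s, so it is Category FS (Flammable Solid).
Match heads (bulk): burn rate 6.2 mm/s > 2.2 mm/s → Category FS (Flammable Solid).
Category FS net quantity: (two 288 g packs = 576 g) + 800 g = 1.376 kg.
1.376 kg > 1 kg (cargo aircraft limit, Category FS) — over the limit.

No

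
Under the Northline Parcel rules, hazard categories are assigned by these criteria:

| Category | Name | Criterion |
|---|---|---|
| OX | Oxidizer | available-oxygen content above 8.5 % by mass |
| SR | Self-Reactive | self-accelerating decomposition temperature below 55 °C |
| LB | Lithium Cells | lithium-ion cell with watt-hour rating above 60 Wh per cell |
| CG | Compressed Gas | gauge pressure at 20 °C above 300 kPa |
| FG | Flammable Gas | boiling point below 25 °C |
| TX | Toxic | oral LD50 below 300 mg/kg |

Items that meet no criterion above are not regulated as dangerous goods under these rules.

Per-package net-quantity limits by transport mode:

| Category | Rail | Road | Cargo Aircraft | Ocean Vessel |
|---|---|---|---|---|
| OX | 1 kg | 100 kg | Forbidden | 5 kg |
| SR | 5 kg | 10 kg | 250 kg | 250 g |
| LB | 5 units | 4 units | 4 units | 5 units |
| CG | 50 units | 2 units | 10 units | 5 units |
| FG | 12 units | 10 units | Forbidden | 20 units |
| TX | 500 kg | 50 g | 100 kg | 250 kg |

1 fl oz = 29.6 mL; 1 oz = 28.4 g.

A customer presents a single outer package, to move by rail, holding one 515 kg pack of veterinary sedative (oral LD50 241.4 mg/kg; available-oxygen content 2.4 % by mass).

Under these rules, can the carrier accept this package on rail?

Veterinary sedative: oral LD50 241.4 mg/kg < 300 mg/kg → Category TX (Toxic).
Category TX quantity: 515 kg.
515 kg > 500 kg (rail limit, Category TX) — over the limit.

No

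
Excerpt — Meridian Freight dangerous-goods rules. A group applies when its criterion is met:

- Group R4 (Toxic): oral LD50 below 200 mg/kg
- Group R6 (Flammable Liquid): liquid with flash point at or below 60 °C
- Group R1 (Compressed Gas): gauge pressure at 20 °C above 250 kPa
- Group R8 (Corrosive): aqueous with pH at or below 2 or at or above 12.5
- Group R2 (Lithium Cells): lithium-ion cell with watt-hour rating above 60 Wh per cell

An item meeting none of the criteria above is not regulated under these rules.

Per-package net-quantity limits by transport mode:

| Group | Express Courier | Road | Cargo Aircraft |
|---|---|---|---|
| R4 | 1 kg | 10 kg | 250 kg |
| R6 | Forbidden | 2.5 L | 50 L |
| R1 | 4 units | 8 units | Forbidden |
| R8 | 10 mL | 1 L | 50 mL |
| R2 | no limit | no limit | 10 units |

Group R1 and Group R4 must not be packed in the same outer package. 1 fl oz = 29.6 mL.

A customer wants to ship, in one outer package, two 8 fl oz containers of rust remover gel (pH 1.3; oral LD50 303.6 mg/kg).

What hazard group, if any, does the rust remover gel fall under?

Rust remover gel: pH 1.3 ≤ 2 → Group R8 (Corrosive).

Group R8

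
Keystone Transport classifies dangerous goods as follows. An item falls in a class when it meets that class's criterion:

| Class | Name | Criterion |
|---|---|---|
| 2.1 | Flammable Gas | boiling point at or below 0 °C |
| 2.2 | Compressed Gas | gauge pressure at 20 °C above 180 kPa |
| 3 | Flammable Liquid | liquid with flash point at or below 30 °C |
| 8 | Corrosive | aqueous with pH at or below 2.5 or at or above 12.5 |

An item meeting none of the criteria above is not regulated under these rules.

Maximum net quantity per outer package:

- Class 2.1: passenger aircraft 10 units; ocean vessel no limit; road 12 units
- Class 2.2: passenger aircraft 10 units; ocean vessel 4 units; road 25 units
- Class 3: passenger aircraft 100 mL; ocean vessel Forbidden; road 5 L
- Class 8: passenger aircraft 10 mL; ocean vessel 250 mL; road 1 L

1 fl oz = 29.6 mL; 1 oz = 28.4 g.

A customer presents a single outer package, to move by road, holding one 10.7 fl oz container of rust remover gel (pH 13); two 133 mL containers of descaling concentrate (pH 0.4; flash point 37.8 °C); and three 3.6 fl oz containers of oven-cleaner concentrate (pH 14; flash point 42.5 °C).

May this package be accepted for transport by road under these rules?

Yes

Rust remover gel: pH 13 ≥ 12.5 → Class 8 (Corrosive).
The descaling concentrate has pH 0.4, which is ≤ 2.5, so it is Class 8 (Corrosive).
Oven-cleaner concentrate: pH 14 ≥ 12.5 → Class 8 (Corrosive).
Class 8 net quantity: (one 10.7 fl oz container = 316.72 mL) + (two 133 mL containers = 266 mL) + (three 3.6 fl oz containers = 319.68 mL) = 902.4 mL.
That is within the Class 8 road limit of 1 L.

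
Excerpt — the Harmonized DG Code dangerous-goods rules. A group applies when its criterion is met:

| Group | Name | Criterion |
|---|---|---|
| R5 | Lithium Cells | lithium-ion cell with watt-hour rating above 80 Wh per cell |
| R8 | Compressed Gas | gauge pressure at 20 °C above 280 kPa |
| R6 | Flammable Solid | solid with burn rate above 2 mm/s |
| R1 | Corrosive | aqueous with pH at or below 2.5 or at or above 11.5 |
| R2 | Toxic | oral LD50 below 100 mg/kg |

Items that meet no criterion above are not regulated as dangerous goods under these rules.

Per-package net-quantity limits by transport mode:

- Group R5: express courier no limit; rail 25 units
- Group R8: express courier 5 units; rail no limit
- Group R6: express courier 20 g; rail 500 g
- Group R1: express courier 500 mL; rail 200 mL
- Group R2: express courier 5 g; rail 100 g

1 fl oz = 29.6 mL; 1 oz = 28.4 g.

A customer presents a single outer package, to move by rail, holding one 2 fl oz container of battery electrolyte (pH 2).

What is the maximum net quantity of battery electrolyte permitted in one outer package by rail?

200 mL

The battery electrolyte has pH 2, which is ≤ 2.5, so it is Group R1 (Corrosive).
The rail limit for Group R1 is 200 mL.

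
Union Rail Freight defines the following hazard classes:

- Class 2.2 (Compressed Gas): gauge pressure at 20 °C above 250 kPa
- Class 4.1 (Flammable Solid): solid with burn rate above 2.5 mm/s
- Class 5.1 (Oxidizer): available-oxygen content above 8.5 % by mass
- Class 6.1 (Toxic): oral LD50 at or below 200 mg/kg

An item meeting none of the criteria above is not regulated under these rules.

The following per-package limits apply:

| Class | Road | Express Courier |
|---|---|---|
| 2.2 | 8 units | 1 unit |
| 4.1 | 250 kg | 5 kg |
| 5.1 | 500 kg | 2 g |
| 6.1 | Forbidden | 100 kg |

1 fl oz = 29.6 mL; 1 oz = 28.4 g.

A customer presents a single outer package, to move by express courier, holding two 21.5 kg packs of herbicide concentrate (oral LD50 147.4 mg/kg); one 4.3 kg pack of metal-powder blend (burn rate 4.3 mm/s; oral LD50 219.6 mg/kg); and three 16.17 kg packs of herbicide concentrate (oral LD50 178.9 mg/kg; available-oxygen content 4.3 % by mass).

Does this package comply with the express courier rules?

Yes

Herbicide concentrate: oral LD50 147.4 mg/kg ≤ 200 mg/kg → Class 6.1 (Toxic).
Burn rate 4.3 mm/s meets the Class 4.1 criterion (Flammable Solid), so the metal-powder blend is Class 4.1.
The herbicide concentrate has oral LD50 178.9 mg/kg, which is ≤ 200 mg/kg, so it is Class 6.1 (Toxic).
Class 6.1 net quantity: (two 21.5 kg packs = 43 kg) + (three 16.17 kg packs = 48.51 kg) = 91.51 kg.
91.51 kg ≤ 100 kg (express courier limit, Class 6.1) — within limit.
Class 4.1 quantity: 4.3 kg.
That is within the Class 4.1 express courier limit of 5 kg.
Every hazard class is within its express courier limit and no segregation rule is violated.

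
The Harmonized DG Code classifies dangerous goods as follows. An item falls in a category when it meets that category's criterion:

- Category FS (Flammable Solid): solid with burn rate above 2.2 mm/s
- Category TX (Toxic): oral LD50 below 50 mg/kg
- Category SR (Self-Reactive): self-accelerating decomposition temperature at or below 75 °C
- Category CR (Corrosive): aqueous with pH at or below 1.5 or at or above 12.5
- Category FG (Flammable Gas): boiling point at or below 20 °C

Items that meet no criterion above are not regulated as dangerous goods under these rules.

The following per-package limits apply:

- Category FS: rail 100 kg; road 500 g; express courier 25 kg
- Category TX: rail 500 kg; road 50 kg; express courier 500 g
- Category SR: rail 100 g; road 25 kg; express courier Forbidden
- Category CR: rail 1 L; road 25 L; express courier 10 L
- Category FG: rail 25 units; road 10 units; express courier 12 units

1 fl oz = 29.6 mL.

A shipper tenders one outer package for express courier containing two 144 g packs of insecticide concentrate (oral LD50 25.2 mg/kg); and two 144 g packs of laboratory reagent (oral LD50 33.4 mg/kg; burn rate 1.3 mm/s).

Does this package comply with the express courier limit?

Insecticide concentrate: oral LD50 25.2 mg/kg < 50 mg/kg → Category TX (Toxic).
The laboratory reagent has oral LD50 33.4 mg/kg, which is < 50 mg/kg, so it is Category TX (Toxic).
Total Category TX: (two 144 g packs = 288 g) + (two 144 g packs = 288 g) = 576 g.
576 g exceeds the express courier limit of 500 g for Category TX.

No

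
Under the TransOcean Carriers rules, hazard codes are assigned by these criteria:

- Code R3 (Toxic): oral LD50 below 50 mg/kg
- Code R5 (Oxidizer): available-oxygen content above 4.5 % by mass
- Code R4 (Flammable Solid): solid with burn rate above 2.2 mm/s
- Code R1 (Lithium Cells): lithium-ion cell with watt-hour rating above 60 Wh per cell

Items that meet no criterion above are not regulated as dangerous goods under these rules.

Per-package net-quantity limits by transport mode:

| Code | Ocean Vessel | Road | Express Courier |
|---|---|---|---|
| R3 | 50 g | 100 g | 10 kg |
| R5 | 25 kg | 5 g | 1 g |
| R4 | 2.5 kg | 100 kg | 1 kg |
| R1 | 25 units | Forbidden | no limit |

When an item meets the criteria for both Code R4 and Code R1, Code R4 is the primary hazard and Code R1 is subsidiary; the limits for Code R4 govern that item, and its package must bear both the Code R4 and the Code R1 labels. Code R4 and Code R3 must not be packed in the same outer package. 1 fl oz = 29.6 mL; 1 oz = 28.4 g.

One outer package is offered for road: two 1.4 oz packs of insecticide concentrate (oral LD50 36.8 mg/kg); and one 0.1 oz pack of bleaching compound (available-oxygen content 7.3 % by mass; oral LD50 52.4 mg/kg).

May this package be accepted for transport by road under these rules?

The insecticide concentrate has oral LD50 36.8 mg/kg, which is < 50 mg/kg, so it is Code R3 (Toxic).
Bleaching compound: available-oxygen content 7.3 % by mass > 4.5 % by mass → Code R5 (Oxidizer).
Code R5 quantity: one 0.1 oz pack = 2.84 g.
2.84 g is within the road limit of 5 g for Code R5.
Code R3 quantity: two 1.4 oz packs = 79.52 g.
79.52 g ≤ 100 g (road limit, Code R3) — within limit.
The segregation rule (Code R4 with Code R3) does not apply to Code R5 with Code R3.
Every hazard code is within its road limit and no segregation rule is violated.

Yes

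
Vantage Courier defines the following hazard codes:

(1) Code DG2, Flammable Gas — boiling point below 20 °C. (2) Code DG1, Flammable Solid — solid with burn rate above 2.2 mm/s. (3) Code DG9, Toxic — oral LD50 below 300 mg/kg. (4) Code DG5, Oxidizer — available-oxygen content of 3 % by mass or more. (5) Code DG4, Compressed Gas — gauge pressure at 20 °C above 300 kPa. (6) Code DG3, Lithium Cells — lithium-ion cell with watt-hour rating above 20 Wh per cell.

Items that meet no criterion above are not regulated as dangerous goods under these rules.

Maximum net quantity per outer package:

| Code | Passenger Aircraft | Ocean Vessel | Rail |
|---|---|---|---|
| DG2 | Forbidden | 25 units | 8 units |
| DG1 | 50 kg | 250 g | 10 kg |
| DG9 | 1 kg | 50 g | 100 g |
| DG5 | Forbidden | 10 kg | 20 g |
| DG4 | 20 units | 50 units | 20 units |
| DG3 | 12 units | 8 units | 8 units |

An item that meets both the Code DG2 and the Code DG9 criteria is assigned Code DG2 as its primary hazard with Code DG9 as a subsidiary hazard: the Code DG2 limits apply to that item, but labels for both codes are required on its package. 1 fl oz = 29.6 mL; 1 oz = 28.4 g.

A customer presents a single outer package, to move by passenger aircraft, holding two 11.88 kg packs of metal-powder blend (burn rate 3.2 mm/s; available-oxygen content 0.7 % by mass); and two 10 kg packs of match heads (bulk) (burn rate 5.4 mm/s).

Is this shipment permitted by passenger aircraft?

Yes

Burn rate 3.2 mm/s meets the Code DG1 criterion (Flammable Solid), so the metal-powder blend is Code DG1.
With burn rate 5.4 mm/s (> 2.2 mm/s), the match heads (bulk) fall in Code DG1.
Total Code DG1: (two 11.88 kg packs = 23.76 kg) + (two 10 kg packs = 20 kg) = 43.76 kg.
43.76 kg is within the passenger aircraft limit of 50 kg for Code DG1.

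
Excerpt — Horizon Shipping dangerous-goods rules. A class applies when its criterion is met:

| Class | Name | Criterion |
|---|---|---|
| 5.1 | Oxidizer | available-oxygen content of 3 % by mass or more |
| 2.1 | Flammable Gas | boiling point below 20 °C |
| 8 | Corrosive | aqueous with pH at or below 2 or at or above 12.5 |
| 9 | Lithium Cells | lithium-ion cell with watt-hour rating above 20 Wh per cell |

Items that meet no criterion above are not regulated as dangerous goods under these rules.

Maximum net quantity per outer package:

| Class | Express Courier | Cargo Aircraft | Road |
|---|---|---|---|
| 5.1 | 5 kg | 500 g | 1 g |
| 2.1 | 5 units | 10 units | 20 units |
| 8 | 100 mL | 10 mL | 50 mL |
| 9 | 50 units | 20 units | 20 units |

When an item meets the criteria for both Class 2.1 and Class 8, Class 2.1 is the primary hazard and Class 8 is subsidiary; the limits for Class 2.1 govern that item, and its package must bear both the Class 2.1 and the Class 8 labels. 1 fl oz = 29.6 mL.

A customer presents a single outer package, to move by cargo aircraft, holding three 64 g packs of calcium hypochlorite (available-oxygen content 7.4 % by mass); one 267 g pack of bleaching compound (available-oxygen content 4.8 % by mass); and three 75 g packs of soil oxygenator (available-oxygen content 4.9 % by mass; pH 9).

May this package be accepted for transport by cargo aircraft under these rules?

Calcium hypochlorite: available-oxygen content 7.4 % by mass ≥ 3 % by mass → Class 5.1 (Oxidizer).
With available-oxygen content 4.8 % by mass (≥ 3 % by mass), the bleaching compound falls in Class 5.1.
Soil oxygenator: available-oxygen content 4.9 % by mass ≥ 3 % by mass → Class 5.1 (Oxidizer).
Class 5.1 net quantity: (three 64 g packs = 192 g) + 267 g + (three 75 g packs = 225 g) = 684 g.
684 g > 500 g (cargo aircraft limit, Class 5.1) — over the limit.

No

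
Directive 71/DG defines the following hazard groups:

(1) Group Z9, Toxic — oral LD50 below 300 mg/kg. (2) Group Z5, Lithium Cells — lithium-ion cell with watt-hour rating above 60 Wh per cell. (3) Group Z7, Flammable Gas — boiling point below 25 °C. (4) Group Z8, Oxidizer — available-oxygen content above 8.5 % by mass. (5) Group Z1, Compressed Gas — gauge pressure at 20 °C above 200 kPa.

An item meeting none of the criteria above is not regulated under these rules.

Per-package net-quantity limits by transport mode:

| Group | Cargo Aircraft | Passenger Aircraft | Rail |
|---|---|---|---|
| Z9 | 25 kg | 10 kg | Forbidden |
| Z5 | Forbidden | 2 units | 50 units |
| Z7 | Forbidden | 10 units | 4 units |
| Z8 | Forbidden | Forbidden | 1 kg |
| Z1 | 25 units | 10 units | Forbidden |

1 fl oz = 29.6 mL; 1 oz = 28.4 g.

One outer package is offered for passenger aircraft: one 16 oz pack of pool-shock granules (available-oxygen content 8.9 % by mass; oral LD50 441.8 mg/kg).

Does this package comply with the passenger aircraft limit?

No

With available-oxygen content 8.9 % by mass (> 8.5 % by mass), the pool-shock granules fall in Group Z8.
Group Z8 quantity: one 16 oz pack = 454.4 g.
Group Z8 is Forbidden by passenger aircraft.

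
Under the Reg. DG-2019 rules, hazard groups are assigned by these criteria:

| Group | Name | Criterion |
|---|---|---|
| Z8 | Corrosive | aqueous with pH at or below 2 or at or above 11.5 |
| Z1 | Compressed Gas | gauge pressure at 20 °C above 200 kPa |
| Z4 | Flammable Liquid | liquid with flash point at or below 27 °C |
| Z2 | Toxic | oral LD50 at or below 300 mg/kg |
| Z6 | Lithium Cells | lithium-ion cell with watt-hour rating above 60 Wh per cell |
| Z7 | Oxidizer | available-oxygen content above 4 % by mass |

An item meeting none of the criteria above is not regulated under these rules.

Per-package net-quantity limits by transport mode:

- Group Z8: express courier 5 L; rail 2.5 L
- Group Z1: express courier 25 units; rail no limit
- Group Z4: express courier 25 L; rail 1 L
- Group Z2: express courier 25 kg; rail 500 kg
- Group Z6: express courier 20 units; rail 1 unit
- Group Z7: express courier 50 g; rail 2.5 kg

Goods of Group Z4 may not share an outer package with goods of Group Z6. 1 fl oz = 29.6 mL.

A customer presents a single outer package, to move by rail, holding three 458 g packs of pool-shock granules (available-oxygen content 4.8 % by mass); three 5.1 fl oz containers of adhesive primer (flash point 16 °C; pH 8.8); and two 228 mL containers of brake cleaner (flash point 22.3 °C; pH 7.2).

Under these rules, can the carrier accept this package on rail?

Available-oxygen content 4.8 % by mass meets the Group Z7 criterion (Oxidizer), so the pool-shock granules are Group Z7.
Flash point 16 °C meets the Group Z4 criterion (Flammable Liquid), so the adhesive primer is Group Z4.
Flash point 22.3 °C meets the Group Z4 criterion (Flammable Liquid), so the brake cleaner is Group Z4.
Total Group Z4: (three 5.1 fl oz containers = 452.88 mL) + (two 228 mL containers = 456 mL) = 908.88 mL.
908.88 mL is within the rail limit of 1 L for Group Z4.
Group Z7 quantity: three 458 g packs = 1.374 kg.
1.374 kg is within the rail limit of 2.5 kg for Group Z7.
The segregation rule (Group Z4 with Group Z6) does not apply to Group Z4 with Group Z7.
Every hazard group is within its rail limit and no segregation rule is violated.

Yes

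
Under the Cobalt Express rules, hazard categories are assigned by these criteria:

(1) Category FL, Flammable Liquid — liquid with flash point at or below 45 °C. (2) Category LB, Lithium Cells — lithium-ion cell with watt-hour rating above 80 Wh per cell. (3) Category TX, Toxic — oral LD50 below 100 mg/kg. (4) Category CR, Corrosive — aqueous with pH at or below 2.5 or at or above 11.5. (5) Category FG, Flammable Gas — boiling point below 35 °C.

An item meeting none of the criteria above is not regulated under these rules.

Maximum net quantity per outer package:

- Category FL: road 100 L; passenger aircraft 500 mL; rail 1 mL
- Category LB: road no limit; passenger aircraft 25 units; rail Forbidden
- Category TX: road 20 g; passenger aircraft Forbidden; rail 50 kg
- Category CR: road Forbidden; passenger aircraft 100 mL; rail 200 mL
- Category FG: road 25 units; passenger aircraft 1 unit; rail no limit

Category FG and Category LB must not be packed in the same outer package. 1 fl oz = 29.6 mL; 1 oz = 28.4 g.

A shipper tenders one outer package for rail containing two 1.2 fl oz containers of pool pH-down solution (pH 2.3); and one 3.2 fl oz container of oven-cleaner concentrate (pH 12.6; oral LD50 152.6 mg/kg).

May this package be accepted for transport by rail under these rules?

Pool pH-down solution: pH 2.3 ≤ 2.5 → Category CR (Corrosive).
pH 12.6 meets the Category CR criterion (Corrosive), so the oven-cleaner concentrate is Category CR.
Category CR net quantity: (two 1.2 fl oz containers = 71.04 mL) + (one 3.2 fl oz container = 94.72 mL) = 165.76 mL.
That is within the Category CR rail limit of 200 mL.

Yes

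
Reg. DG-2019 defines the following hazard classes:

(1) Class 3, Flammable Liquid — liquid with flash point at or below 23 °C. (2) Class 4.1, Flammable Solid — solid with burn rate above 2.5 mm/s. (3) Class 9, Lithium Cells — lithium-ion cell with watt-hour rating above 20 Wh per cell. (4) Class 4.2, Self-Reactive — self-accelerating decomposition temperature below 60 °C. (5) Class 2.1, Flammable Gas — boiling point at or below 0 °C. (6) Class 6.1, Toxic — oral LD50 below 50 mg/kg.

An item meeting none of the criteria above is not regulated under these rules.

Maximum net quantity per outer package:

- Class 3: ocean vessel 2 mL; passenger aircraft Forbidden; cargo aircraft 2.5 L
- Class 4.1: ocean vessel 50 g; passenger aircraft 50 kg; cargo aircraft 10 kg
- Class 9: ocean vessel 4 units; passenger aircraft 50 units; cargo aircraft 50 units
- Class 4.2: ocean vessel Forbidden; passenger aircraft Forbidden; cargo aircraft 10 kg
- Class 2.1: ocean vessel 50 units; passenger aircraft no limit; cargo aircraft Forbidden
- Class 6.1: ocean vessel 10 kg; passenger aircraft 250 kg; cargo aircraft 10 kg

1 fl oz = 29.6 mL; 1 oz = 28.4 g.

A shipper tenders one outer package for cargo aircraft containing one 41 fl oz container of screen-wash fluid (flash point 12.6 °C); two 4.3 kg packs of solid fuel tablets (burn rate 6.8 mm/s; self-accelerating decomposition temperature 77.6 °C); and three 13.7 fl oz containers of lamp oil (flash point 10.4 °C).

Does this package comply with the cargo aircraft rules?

Yes

The screen-wash fluid has flash point 12.6 °C, which is ≤ 23 °C, so it is Class 3 (Flammable Liquid).
The solid fuel tablets have burn rate 6.8 mm/s, which is > 2.5 mm/s, so they are Class 4.1 (Flammable Solid).
Flash point 10.4 °C meets the Class 3 criterion (Flammable Liquid), so the lamp oil is Class 3.
Total Class 3: (one 41 fl oz container = 1213.6 mL) + (three 13.7 fl oz containers = 1216.56 mL) = 2430.16 mL.
2430.16 mL is within the cargo aircraft limit of 2.5 L for Class 3.
Class 4.1 quantity: two 4.3 kg packs = 8.6 kg.
That is within the Class 4.1 cargo aircraft limit of 10 kg.
Every hazard class is within its cargo aircraft limit and no segregation rule is violated.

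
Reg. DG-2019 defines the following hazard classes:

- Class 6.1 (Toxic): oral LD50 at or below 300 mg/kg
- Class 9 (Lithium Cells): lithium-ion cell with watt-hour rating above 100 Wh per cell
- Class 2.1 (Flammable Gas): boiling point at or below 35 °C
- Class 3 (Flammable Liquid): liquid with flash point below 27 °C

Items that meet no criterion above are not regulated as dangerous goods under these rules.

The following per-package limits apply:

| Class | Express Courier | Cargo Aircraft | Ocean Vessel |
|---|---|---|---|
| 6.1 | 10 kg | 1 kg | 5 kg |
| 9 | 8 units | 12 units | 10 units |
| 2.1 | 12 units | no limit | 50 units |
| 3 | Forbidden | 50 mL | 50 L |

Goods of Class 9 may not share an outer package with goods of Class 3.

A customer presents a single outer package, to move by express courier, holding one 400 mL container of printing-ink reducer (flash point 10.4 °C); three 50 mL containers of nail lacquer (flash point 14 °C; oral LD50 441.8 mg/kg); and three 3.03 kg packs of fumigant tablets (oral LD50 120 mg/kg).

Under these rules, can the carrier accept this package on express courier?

Printing-ink reducer: flash point 10.4 °C < 27 °C → Class 3 (Flammable Liquid).
Flash point 14 °C meets the Class 3 criterion (Flammable Liquid), so the nail lacquer is Class 3.
The fumigant tablets have oral LD50 120 mg/kg, which is ≤ 300 mg/kg, so they are Class 6.1 (Toxic).
Class 6.1 quantity: three 3.03 kg packs = 9.09 kg.
That is within the Class 6.1 express courier limit of 10 kg.
Class 3 net quantity: 400 mL + (three 50 mL containers = 150 mL) = 550 mL.
Class 3 is Forbidden by express courier.
The segregation rule (Class 9 with Class 3) does not apply to Class 6.1 with Class 3.

No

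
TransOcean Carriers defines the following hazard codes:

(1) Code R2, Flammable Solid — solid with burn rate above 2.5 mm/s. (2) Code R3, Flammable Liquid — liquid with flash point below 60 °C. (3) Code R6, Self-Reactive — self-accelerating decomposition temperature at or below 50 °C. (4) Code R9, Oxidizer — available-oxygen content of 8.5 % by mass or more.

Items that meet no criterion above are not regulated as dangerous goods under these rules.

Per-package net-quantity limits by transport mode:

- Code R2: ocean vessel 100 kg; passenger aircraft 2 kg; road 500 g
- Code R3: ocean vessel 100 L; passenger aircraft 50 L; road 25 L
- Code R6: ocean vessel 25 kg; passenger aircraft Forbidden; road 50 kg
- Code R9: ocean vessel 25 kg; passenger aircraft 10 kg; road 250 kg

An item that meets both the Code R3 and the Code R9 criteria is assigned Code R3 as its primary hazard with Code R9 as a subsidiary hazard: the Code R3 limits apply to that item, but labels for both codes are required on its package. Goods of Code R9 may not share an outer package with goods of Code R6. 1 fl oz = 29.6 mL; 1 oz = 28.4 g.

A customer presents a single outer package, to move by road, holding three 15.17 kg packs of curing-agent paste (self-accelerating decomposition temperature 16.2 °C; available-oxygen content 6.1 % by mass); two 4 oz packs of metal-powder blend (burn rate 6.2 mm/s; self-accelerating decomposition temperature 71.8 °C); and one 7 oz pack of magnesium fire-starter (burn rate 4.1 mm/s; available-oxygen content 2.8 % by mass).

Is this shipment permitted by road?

Curing-agent paste: self-accelerating decomposition temperature 16.2 °C ≤ 50 °C → Code R6 (Self-Reactive).
Burn rate 6.2 mm/s meets the Code R2 criterion (Flammable Solid), so the metal-powder blend is Code R2.
Burn rate 4.1 mm/s meets the Code R2 criterion (Flammable Solid), so the magnesium fire-starter is Code R2.
Code R2 net quantity: (two 4 oz packs = 227.2 g) + (one 7 oz pack = 198.8 g) = 426 g.
426 g is within the road limit of 500 g for Code R2.
Code R6 quantity: three 15.17 kg packs = 45.51 kg.
That is within the Code R6 road limit of 50 kg.
The segregation rule (Code R9 with Code R6) does not apply to Code R2 with Code R6.
Every hazard code is within its road limit and no segregation rule is violated.

Yes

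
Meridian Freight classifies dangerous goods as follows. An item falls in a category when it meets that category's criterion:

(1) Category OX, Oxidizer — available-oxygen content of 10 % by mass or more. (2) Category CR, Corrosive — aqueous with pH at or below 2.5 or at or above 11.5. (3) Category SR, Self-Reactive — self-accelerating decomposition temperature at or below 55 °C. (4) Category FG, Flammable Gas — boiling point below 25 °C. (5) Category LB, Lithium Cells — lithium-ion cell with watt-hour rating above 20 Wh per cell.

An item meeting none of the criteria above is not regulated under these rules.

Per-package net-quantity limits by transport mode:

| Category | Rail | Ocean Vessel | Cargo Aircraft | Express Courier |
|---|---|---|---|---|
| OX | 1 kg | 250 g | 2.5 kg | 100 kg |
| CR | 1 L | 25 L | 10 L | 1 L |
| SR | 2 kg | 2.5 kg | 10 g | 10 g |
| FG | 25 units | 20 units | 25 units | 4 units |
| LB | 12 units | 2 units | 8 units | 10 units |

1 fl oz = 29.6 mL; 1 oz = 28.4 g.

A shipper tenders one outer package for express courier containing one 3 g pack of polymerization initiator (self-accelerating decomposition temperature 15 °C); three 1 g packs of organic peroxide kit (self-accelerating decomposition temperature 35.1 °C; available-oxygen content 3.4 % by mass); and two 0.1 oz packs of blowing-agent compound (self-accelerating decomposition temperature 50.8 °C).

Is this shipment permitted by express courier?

With self-accelerating decomposition temperature 15 °C (≤ 55 °C), the polymerization initiator falls in Category SR.
Self-accelerating decomposition temperature 35.1 °C meets the Category SR criterion (Self-Reactive), so the organic peroxide kit is Category SR.
Blowing-agent compound: self-accelerating decomposition temperature 50.8 °C ≤ 55 °C → Category SR (Self-Reactive).
Category SR net quantity: 3 g + (three 1 g packs = 3 g) + (two 0.1 oz packs = 5.68 g) = 11.68 g.
11.68 g exceeds the express courier limit of 10 g for Category SR.

No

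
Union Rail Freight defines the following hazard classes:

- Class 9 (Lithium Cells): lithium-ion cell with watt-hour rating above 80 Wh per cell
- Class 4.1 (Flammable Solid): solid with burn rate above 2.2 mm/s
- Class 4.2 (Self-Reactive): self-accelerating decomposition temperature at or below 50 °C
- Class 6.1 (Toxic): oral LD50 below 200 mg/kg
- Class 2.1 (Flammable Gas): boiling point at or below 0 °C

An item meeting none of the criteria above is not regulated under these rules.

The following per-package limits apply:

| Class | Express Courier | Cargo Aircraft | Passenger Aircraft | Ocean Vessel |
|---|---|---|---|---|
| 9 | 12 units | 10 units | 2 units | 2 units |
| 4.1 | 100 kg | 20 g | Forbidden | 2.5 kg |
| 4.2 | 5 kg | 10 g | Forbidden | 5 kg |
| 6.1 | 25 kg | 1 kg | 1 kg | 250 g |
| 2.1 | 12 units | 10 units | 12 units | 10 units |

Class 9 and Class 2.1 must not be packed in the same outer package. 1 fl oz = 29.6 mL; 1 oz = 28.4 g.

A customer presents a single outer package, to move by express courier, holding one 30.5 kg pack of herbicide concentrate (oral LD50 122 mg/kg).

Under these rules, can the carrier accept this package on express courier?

The herbicide concentrate has oral LD50 122 mg/kg, which is < 200 mg/kg, so it is Class 6.1 (Toxic).
Class 6.1 quantity: 30.5 kg.
30.5 kg > 25 kg (express courier limit, Class 6.1) — over the limit.

No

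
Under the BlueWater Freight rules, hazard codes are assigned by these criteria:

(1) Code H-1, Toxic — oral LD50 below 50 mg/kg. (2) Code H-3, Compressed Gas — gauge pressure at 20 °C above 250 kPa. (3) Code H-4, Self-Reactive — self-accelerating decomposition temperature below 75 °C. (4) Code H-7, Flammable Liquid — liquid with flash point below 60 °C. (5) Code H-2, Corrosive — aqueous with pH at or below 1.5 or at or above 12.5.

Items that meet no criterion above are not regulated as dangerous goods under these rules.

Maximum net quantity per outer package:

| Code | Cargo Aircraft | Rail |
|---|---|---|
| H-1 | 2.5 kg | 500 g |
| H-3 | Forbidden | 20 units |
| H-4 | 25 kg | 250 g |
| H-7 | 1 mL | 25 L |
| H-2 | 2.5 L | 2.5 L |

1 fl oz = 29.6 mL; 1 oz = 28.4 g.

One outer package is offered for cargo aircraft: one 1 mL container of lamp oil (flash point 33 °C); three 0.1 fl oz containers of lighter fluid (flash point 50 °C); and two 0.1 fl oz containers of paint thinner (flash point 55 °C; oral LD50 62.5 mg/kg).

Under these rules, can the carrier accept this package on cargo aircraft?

Lamp oil: flash point 33 °C < 60 °C → Code H-7 (Flammable Liquid).
Flash point 50 °C meets the Code H-7 criterion (Flammable Liquid), so the lighter fluid is Code H-7.
The paint thinner has flash point 55 °C, which is < 60 °C, so it is Code H-7 (Flammable Liquid).
Code H-7 net quantity: 1 mL + (three 0.1 fl oz containers = 8.88 mL) + (two 0.1 fl oz containers = 5.92 mL) = 15.8 mL.
That exceeds the Code H-7 cargo aircraft limit of 1 mL.

No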